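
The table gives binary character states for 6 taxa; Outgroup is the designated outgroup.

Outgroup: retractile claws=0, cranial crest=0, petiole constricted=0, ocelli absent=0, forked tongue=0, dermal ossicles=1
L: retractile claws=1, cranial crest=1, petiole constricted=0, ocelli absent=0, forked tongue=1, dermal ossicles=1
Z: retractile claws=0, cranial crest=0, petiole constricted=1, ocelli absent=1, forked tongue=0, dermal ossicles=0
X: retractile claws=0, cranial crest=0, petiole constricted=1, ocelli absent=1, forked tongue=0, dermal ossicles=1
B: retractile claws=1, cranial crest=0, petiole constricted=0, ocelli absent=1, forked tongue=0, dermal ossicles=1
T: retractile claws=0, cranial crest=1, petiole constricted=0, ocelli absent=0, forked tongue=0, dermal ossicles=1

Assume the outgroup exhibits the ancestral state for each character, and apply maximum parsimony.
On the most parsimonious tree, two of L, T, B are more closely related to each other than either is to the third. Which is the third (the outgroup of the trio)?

Character polarity is set by the outgroup: the derived state is whichever differs from the outgroup's state, so for dermal ossicles the derived state is '0', and for the remaining characters it is '1'.
retractile claws (state '1') occurs in B and L but conflicts with the nesting implied by the other characters — most parsimoniously interpreted as homoplasy.
cranial crest: derived state '1' in L and T only — synapomorphy for {L, T}.
Only X and Z show the derived state '1' for petiole constricted, supporting them as a clade.
ocelli absent: derived state '1' in B, X, and Z only — synapomorphy for {B, X, Z}.
forked tongue: derived state '1' in L only — an autapomorphy, so it tells us nothing about relationships among taxa.
dermal ossicles: derived state '0' in Z only — an autapomorphy, so it tells us nothing about relationships among taxa.
Most parsimonious ingroup topology: ((L,T),((Z,X),B)).
T and L share a more recent common ancestor with each other than either does with B, so B is the least closely related of the three.

B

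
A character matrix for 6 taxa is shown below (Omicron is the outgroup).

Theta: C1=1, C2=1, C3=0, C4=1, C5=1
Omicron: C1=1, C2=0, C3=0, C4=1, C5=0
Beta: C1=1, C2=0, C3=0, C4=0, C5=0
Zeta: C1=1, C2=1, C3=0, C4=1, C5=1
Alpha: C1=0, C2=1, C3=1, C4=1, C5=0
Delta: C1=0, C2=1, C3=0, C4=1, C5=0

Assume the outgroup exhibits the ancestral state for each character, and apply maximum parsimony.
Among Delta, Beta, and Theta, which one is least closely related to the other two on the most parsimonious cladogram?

Beta

Character polarity is set by the outgroup: the derived state is whichever differs from the outgroup's state, so for C1, C4 the derived state is '0', and for the remaining characters it is '1'.
C1: derived state '0' in Alpha and Delta only — synapomorphy for {Alpha, Delta}.
C2: derived state '1' in Alpha, Delta, Theta, and Zeta only — synapomorphy for {Alpha, Delta, Theta, Zeta}.
C3 (derived state '1') is unique to Alpha (autapomorphy; uninformative for grouping).
C4: derived state '0' in Beta only — an autapomorphy, so it tells us nothing about relationships among taxa.
C5: derived state '1' in Theta and Zeta only — synapomorphy for {Theta, Zeta}.
Most parsimonious ingroup topology: (((Delta,Alpha),(Theta,Zeta)),Beta).
Delta and Theta share a more recent common ancestor with each other than either does with Beta, so Beta is the least closely related of the three.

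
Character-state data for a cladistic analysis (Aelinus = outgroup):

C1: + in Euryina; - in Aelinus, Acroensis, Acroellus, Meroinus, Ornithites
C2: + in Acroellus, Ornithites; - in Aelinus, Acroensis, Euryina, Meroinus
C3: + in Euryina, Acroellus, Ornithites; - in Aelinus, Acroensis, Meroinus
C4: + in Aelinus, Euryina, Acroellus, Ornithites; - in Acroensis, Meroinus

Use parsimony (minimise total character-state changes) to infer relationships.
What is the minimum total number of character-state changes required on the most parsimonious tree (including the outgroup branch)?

4

Character polarity is set by the outgroup: the derived state is whichever differs from the outgroup's state, so for C4 the derived state is '-', and for the remaining characters it is '+'.
C1: derived state '+' in Euryina only — an autapomorphy, so it tells us nothing about relationships among taxa.
C2 (derived state '+') is shared by Acroellus and Ornithites — a synapomorphy uniting that clade.
C3: derived state '+' in Acroellus, Euryina, and Ornithites only — synapomorphy for {Acroellus, Euryina, Ornithites}.
C4: derived state '-' in Acroensis and Meroinus only — synapomorphy for {Acroensis, Meroinus}.
Most parsimonious ingroup topology: ((Acroensis,Meroinus),(Euryina,(Acroellus,Ornithites))).
Changes per character on this tree: C1: 1; C2: 1; C3: 1; C4: 1.
Total = 4.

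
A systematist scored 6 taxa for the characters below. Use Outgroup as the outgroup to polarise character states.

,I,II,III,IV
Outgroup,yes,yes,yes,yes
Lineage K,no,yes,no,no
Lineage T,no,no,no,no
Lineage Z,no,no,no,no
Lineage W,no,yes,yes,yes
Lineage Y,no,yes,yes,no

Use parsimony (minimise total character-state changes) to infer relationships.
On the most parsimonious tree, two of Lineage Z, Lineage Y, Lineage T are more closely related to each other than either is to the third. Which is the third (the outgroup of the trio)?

The outgroup has state 'yes' for every character, so 'no' is the derived state throughout.
I (derived state 'no') is shared by all ingroup taxa — unites the whole ingroup.
II: derived state 'no' in Lineage T and Lineage Z only — synapomorphy for {Lineage T, Lineage Z}.
Only Lineage K, Lineage T, and Lineage Z show the derived state 'no' for III, supporting them as a clade.
IV: derived state 'no' in Lineage K, Lineage T, Lineage Y, and Lineage Z only — synapomorphy for {Lineage K, Lineage T, Lineage Y, Lineage Z}.
Most parsimonious ingroup topology: (((Lineage K,(Lineage T,Lineage Z)),Lineage Y),Lineage W).
Lineage Z and Lineage T share a more recent common ancestor with each other than either does with Lineage Y, so Lineage Y is the least closely related of the three.

Lineage Y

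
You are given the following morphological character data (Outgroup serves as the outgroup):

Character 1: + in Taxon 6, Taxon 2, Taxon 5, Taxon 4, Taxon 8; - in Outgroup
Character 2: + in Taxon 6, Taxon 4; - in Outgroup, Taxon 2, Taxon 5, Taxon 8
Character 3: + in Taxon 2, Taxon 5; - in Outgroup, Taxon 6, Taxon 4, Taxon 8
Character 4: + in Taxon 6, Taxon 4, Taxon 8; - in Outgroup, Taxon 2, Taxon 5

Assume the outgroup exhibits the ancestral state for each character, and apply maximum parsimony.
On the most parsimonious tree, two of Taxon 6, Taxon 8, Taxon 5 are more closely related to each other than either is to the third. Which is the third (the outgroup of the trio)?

The outgroup has state '-' for every character, so '+' is the derived state throughout.
All ingroup taxa share the derived state '+' for Character 1; it defines the ingroup but does not resolve relationships within it.
Only Taxon 4 and Taxon 6 show the derived state '+' for Character 2, supporting them as a clade.
Only Taxon 2 and Taxon 5 show the derived state '+' for Character 3, supporting them as a clade.
Character 4: derived state '+' in Taxon 4, Taxon 6, and Taxon 8 only — synapomorphy for {Taxon 4, Taxon 6, Taxon 8}.
Most parsimonious ingroup topology: (((Taxon 6,Taxon 4),Taxon 8),(Taxon 2,Taxon 5)).
Taxon 6 and Taxon 8 share a more recent common ancestor with each other than either does with Taxon 5, so Taxon 5 is the least closely related of the three.

Taxon 5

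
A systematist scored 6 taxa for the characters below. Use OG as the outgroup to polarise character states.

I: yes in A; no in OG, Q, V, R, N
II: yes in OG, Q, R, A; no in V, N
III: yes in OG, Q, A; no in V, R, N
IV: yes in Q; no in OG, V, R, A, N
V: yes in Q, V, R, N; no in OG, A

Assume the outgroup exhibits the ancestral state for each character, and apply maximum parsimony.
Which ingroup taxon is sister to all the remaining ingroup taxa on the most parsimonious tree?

Character polarity is set by the outgroup: the derived state is whichever differs from the outgroup's state, so for II, III the derived state is 'no', and for the remaining characters it is 'yes'.
I: derived state 'yes' in A only — an autapomorphy, so it tells us nothing about relationships among taxa.
Only N and V show the derived state 'no' for II, supporting them as a clade.
III (derived state 'no') is shared by N, R, and V — a synapomorphy uniting that clade.
IV: derived state 'yes' in Q only — an autapomorphy, so it tells us nothing about relationships among taxa.
V (derived state 'yes') is shared by N, Q, R, and V — a synapomorphy uniting that clade.
Most parsimonious ingroup topology: ((Q,((V,N),R)),A).
A is sister to the clade containing all other ingroup taxa, so it is the earliest-diverging (most basal) ingroup lineage.

A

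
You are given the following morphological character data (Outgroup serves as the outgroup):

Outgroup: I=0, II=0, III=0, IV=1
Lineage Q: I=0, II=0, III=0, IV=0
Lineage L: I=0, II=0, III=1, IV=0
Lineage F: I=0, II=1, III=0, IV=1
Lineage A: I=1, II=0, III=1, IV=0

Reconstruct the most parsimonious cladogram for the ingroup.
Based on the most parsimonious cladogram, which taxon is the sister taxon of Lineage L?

Character polarity is set by the outgroup: the derived state is whichever differs from the outgroup's state, so for IV the derived state is '0', and for the remaining characters it is '1'.
I: derived state '1' in Lineage A only — an autapomorphy, so it tells us nothing about relationships among taxa.
II: derived state '1' in Lineage F only — an autapomorphy, so it tells us nothing about relationships among taxa.
III: derived state '1' in Lineage A and Lineage L only — synapomorphy for {Lineage A, Lineage L}.
IV: derived state '0' in Lineage A, Lineage L, and Lineage Q only — synapomorphy for {Lineage A, Lineage L, Lineage Q}.
Most parsimonious ingroup topology: ((Lineage Q,(Lineage L,Lineage A)),Lineage F).
Lineage L and Lineage A form a cherry on this tree, so they are sister taxa.

Lineage A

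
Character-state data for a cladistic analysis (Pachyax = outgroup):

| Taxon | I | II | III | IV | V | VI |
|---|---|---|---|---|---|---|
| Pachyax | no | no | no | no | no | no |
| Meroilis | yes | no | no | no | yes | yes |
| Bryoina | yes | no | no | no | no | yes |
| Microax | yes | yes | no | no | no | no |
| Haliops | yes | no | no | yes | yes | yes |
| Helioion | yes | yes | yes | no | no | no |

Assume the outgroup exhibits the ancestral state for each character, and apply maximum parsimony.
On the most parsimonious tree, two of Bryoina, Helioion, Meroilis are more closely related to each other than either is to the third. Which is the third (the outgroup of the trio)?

The outgroup has state 'no' for every character, so 'yes' is the derived state throughout.
All ingroup taxa share the derived state 'yes' for I; it defines the ingroup but does not resolve relationships within it.
Only Helioion and Microax show the derived state 'yes' for II, supporting them as a clade.
III: derived state 'yes' in Helioion only — an autapomorphy, so it tells us nothing about relationships among taxa.
IV (derived state 'yes') is unique to Haliops (autapomorphy; uninformative for grouping).
V: derived state 'yes' in Haliops and Meroilis only — synapomorphy for {Haliops, Meroilis}.
Only Bryoina, Haliops, and Meroilis show the derived state 'yes' for VI, supporting them as a clade.
Most parsimonious ingroup topology: (((Meroilis,Haliops),Bryoina),(Microax,Helioion)).
Bryoina and Meroilis share a more recent common ancestor with each other than either does with Helioion, so Helioion is the least closely related of the three.

Helioion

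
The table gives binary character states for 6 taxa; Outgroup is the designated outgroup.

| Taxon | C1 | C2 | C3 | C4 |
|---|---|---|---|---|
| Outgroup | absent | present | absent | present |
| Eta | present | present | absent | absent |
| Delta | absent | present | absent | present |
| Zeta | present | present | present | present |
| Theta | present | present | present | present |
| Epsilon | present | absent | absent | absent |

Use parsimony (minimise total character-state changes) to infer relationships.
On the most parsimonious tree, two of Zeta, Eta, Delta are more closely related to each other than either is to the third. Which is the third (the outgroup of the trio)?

Delta

Character polarity is set by the outgroup: the derived state is whichever differs from the outgroup's state, so for C2, C4 the derived state is 'absent', and for the remaining characters it is 'present'.
C1 (derived state 'present') is shared by Epsilon, Eta, Theta, and Zeta — a synapomorphy uniting that clade.
C2 (derived state 'absent') is unique to Epsilon (autapomorphy; uninformative for grouping).
C3: derived state 'present' in Theta and Zeta only — synapomorphy for {Theta, Zeta}.
C4: derived state 'absent' in Epsilon and Eta only — synapomorphy for {Epsilon, Eta}.
Most parsimonious ingroup topology: (((Eta,Epsilon),(Zeta,Theta)),Delta).
Zeta and Eta share a more recent common ancestor with each other than either does with Delta, so Delta is the least closely related of the three.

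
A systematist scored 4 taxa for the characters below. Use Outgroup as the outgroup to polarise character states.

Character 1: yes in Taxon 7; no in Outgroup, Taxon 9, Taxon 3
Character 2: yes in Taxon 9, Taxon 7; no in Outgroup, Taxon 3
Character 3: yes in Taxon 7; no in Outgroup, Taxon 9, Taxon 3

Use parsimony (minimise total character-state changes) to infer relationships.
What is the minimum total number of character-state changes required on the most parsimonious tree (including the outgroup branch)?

The outgroup has state 'no' for every character, so 'yes' is the derived state throughout.
Character 1 (derived state 'yes') is unique to Taxon 7 (autapomorphy; uninformative for grouping).
Character 2: derived state 'yes' in Taxon 7 and Taxon 9 only — synapomorphy for {Taxon 7, Taxon 9}.
Character 3: derived state 'yes' in Taxon 7 only — an autapomorphy, so it tells us nothing about relationships among taxa.
Most parsimonious ingroup topology: ((Taxon 9,Taxon 7),Taxon 3).
Changes per character on this tree: Character 1: 1; Character 2: 1; Character 3: 1.
Total = 3.

3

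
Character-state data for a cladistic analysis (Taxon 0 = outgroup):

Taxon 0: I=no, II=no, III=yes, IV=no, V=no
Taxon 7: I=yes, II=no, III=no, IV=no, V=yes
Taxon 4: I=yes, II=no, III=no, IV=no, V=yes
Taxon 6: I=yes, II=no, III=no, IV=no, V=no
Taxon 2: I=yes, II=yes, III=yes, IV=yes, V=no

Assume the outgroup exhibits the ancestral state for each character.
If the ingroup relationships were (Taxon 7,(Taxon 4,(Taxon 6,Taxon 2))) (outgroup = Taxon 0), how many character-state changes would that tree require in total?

Map each character onto (Taxon 7,(Taxon 4,(Taxon 6,Taxon 2))) (rooted by Taxon 0) and count the minimum state changes it requires (Fitch parsimony):
I: 1; II: 1; III: 2; IV: 1; V: 2.
Total tree length = 7.

7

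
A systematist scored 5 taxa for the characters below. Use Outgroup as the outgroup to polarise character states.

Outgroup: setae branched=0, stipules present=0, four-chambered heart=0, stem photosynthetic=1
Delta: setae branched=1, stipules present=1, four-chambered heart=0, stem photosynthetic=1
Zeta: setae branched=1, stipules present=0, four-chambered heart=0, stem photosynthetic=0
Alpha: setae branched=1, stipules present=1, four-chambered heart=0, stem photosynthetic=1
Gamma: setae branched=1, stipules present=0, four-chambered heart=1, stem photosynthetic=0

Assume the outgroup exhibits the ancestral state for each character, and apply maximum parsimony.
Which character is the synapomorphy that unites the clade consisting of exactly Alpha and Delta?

Character polarity is set by the outgroup: the derived state is whichever differs from the outgroup's state, so for stem photosynthetic the derived state is '0', and for the remaining characters it is '1'.
setae branched (derived state '1') is shared by all ingroup taxa — unites the whole ingroup.
Only Alpha and Delta show the derived state '1' for stipules present, supporting them as a clade.
four-chambered heart (derived state '1') is unique to Gamma (autapomorphy; uninformative for grouping).
Only Gamma and Zeta show the derived state '0' for stem photosynthetic, supporting them as a clade.
Most parsimonious ingroup topology: ((Delta,Alpha),(Zeta,Gamma)).
The clade {Alpha, Delta} is supported by stipules present: its derived state '1' occurs in exactly those taxa and in no other taxon (including the outgroup).

stipules present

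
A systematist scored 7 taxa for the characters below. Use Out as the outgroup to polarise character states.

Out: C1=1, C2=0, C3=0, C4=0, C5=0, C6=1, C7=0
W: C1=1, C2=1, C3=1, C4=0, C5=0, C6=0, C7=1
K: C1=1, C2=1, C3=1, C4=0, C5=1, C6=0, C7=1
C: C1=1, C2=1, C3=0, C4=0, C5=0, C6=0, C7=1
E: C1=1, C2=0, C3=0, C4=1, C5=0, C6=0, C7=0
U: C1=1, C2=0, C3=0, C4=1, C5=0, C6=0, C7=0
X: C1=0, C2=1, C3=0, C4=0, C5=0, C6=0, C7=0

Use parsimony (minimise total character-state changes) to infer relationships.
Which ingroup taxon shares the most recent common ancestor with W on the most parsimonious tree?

Character polarity is set by the outgroup: the derived state is whichever differs from the outgroup's state, so for C1, C6 the derived state is '0', and for the remaining characters it is '1'.
C1 (derived state '0') is unique to X (autapomorphy; uninformative for grouping).
C2 (derived state '1') is shared by C, K, W, and X — a synapomorphy uniting that clade.
C3 (derived state '1') is shared by K and W — a synapomorphy uniting that clade.
Only E and U show the derived state '1' for C4, supporting them as a clade.
C5 (derived state '1') is unique to K (autapomorphy; uninformative for grouping).
All ingroup taxa share the derived state '0' for C6; it defines the ingroup but does not resolve relationships within it.
C7 (derived state '1') is shared by C, K, and W — a synapomorphy uniting that clade.
Most parsimonious ingroup topology: ((((W,K),C),X),(E,U)).
W and K form a cherry on this tree, so they are sister taxa.

K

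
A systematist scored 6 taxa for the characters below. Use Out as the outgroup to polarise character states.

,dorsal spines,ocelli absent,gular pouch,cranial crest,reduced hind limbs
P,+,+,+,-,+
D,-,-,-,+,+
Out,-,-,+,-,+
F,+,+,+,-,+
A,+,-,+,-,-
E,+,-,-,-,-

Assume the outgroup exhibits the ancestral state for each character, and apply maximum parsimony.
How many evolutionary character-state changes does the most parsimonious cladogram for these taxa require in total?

Character polarity is set by the outgroup: the derived state is whichever differs from the outgroup's state, so for gular pouch, reduced hind limbs the derived state is '-', and for the remaining characters it is '+'.
dorsal spines (derived state '+') is shared by A, E, F, and P — a synapomorphy uniting that clade.
ocelli absent: derived state '+' in F and P only — synapomorphy for {F, P}.
gular pouch (state '-') occurs in D and E but conflicts with the nesting implied by the other characters — most parsimoniously interpreted as homoplasy.
cranial crest (derived state '+') is unique to D (autapomorphy; uninformative for grouping).
reduced hind limbs: derived state '-' in A and E only — synapomorphy for {A, E}.
Most parsimonious ingroup topology: (((F,P),(A,E)),D).
Changes per character on this tree: dorsal spines: 1; ocelli absent: 1; gular pouch: 2; cranial crest: 1; reduced hind limbs: 1.
Total = 6.

6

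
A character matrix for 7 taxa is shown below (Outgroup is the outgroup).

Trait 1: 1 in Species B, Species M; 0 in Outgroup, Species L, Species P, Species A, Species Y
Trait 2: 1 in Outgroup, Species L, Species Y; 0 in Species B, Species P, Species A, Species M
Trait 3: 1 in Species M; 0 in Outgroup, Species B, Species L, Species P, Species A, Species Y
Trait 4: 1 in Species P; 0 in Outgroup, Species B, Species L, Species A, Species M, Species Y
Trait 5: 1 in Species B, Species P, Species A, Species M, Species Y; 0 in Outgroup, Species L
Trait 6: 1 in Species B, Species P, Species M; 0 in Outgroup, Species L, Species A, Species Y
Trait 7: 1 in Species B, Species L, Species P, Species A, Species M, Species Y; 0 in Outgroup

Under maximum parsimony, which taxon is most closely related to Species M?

Species B

Character polarity is set by the outgroup: the derived state is whichever differs from the outgroup's state, so for Trait 2 the derived state is '0', and for the remaining characters it is '1'.
Trait 1 (derived state '1') is shared by Species B and Species M — a synapomorphy uniting that clade.
Trait 2: derived state '0' in Species A, Species B, Species M, and Species P only — synapomorphy for {Species A, Species B, Species M, Species P}.
Trait 3: derived state '1' in Species M only — an autapomorphy, so it tells us nothing about relationships among taxa.
Trait 4 (derived state '1') is unique to Species P (autapomorphy; uninformative for grouping).
Only Species A, Species B, Species M, Species P, and Species Y show the derived state '1' for Trait 5, supporting them as a clade.
Trait 6 (derived state '1') is shared by Species B, Species M, and Species P — a synapomorphy uniting that clade.
All ingroup taxa share the derived state '1' for Trait 7; it defines the ingroup but does not resolve relationships within it.
Most parsimonious ingroup topology: (((((Species B,Species M),Species P),Species A),Species Y),Species L).
Species M and Species B form a cherry on this tree, so they are sister taxa.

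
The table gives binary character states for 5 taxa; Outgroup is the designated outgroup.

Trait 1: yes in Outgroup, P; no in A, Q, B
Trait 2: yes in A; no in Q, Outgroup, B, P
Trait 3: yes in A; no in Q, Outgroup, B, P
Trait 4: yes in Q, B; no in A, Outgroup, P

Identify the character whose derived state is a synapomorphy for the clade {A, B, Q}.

Character polarity is set by the outgroup: the derived state is whichever differs from the outgroup's state, so for Trait 1 the derived state is 'no', and for the remaining characters it is 'yes'.
Only A, B, and Q show the derived state 'no' for Trait 1, supporting them as a clade.
Trait 2 (derived state 'yes') is unique to A (autapomorphy; uninformative for grouping).
Trait 3 (derived state 'yes') is unique to A (autapomorphy; uninformative for grouping).
Only B and Q show the derived state 'yes' for Trait 4, supporting them as a clade.
Most parsimonious ingroup topology: (((Q,B),A),P).
The clade {A, B, Q} is supported by Trait 1: its derived state 'no' occurs in exactly those taxa and in no other taxon (including the outgroup).

Trait 1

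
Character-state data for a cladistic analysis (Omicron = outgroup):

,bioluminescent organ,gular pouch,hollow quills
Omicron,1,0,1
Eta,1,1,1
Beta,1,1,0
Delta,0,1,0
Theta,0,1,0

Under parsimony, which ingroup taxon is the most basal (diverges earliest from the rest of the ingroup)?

Character polarity is set by the outgroup: the derived state is whichever differs from the outgroup's state, so for bioluminescent organ, hollow quills the derived state is '0', and for the remaining characters it is '1'.
bioluminescent organ (derived state '0') is shared by Delta and Theta — a synapomorphy uniting that clade.
gular pouch (derived state '1') is shared by all ingroup taxa — unites the whole ingroup.
Only Beta, Delta, and Theta show the derived state '0' for hollow quills, supporting them as a clade.
Most parsimonious ingroup topology: (Eta,(Beta,(Delta,Theta))).
Eta is sister to the clade containing all other ingroup taxa, so it is the earliest-diverging (most basal) ingroup lineage.

Eta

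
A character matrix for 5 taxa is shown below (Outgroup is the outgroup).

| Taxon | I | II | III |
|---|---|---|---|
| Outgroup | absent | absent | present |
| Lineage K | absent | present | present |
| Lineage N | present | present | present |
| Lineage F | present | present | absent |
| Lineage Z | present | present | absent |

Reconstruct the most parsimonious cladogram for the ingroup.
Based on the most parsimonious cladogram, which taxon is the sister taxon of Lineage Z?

Character polarity is set by the outgroup: the derived state is whichever differs from the outgroup's state, so for III the derived state is 'absent', and for the remaining characters it is 'present'.
I (derived state 'present') is shared by Lineage F, Lineage N, and Lineage Z — a synapomorphy uniting that clade.
II (derived state 'present') is shared by all ingroup taxa — unites the whole ingroup.
Only Lineage F and Lineage Z show the derived state 'absent' for III, supporting them as a clade.
Most parsimonious ingroup topology: (Lineage K,(Lineage N,(Lineage F,Lineage Z))).
Lineage Z and Lineage F form a cherry on this tree, so they are sister taxa.

Lineage F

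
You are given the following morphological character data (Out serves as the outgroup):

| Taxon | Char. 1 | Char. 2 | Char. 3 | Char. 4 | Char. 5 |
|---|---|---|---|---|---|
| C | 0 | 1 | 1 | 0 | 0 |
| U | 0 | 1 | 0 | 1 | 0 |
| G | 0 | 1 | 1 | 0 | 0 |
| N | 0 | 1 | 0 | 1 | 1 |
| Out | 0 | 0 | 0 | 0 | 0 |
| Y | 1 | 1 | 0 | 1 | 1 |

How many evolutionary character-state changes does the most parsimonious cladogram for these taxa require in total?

The outgroup has state '0' for every character, so '1' is the derived state throughout.
Char. 1: derived state '1' in Y only — an autapomorphy, so it tells us nothing about relationships among taxa.
Char. 2 (derived state '1') is shared by all ingroup taxa — unites the whole ingroup.
Only C and G show the derived state '1' for Char. 3, supporting them as a clade.
Char. 4 (derived state '1') is shared by N, U, and Y — a synapomorphy uniting that clade.
Only N and Y show the derived state '1' for Char. 5, supporting them as a clade.
Most parsimonious ingroup topology: ((G,C),((Y,N),U)).
Changes per character on this tree: Char. 1: 1; Char. 2: 1; Char. 3: 1; Char. 4: 1; Char. 5: 1.
Total = 5.

5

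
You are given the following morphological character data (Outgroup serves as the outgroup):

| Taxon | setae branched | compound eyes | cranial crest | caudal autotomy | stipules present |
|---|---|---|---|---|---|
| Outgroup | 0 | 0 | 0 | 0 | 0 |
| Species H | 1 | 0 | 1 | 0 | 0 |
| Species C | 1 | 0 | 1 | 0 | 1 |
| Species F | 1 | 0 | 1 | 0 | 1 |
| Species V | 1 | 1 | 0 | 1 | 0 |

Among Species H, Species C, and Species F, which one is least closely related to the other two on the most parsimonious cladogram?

Species H

The outgroup has state '0' for every character, so '1' is the derived state throughout.
setae branched (derived state '1') is shared by all ingroup taxa — unites the whole ingroup.
compound eyes (derived state '1') is unique to Species V (autapomorphy; uninformative for grouping).
Only Species C, Species F, and Species H show the derived state '1' for cranial crest, supporting them as a clade.
caudal autotomy (derived state '1') is unique to Species V (autapomorphy; uninformative for grouping).
stipules present (derived state '1') is shared by Species C and Species F — a synapomorphy uniting that clade.
Most parsimonious ingroup topology: (((Species F,Species C),Species H),Species V).
Species F and Species C share a more recent common ancestor with each other than either does with Species H, so Species H is the least closely related of the three.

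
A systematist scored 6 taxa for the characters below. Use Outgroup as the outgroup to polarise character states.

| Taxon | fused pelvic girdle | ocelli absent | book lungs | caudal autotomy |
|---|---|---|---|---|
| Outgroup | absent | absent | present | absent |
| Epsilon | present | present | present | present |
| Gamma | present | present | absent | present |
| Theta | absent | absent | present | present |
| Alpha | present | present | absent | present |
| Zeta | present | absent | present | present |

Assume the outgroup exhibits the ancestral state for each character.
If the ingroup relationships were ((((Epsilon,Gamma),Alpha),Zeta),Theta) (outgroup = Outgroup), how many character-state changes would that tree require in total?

Map each character onto ((((Epsilon,Gamma),Alpha),Zeta),Theta) (rooted by Outgroup) and count the minimum state changes it requires (Fitch parsimony):
fused pelvic girdle: 1; ocelli absent: 1; book lungs: 2; caudal autotomy: 1.
Total tree length = 5.

5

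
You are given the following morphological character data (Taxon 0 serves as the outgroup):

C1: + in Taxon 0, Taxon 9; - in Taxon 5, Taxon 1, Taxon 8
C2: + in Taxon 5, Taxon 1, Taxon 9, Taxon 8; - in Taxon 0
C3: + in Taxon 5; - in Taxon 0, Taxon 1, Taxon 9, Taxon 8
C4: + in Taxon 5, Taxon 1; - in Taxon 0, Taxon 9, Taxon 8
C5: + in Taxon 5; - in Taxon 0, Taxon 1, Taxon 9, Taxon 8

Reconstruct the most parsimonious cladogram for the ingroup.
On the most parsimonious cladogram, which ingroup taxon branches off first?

Character polarity is set by the outgroup: the derived state is whichever differs from the outgroup's state, so for C1 the derived state is '-', and for the remaining characters it is '+'.
Only Taxon 1, Taxon 5, and Taxon 8 show the derived state '-' for C1, supporting them as a clade.
All ingroup taxa share the derived state '+' for C2; it defines the ingroup but does not resolve relationships within it.
C3: derived state '+' in Taxon 5 only — an autapomorphy, so it tells us nothing about relationships among taxa.
Only Taxon 1 and Taxon 5 show the derived state '+' for C4, supporting them as a clade.
C5: derived state '+' in Taxon 5 only — an autapomorphy, so it tells us nothing about relationships among taxa.
Most parsimonious ingroup topology: (((Taxon 5,Taxon 1),Taxon 8),Taxon 9).
Taxon 9 is sister to the clade containing all other ingroup taxa, so it is the earliest-diverging (most basal) ingroup lineage.

Taxon 9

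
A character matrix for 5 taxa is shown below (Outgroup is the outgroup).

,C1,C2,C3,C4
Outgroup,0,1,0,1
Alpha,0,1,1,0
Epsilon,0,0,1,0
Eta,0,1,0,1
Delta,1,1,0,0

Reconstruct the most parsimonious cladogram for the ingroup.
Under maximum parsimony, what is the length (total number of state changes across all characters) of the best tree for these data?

4

Character polarity is set by the outgroup: the derived state is whichever differs from the outgroup's state, so for C2, C4 the derived state is '0', and for the remaining characters it is '1'.
C1: derived state '1' in Delta only — an autapomorphy, so it tells us nothing about relationships among taxa.
C2 (derived state '0') is unique to Epsilon (autapomorphy; uninformative for grouping).
Only Alpha and Epsilon show the derived state '1' for C3, supporting them as a clade.
C4 (derived state '0') is shared by Alpha, Delta, and Epsilon — a synapomorphy uniting that clade.
Most parsimonious ingroup topology: (((Alpha,Epsilon),Delta),Eta).
Changes per character on this tree: C1: 1; C2: 1; C3: 1; C4: 1.
Total = 4.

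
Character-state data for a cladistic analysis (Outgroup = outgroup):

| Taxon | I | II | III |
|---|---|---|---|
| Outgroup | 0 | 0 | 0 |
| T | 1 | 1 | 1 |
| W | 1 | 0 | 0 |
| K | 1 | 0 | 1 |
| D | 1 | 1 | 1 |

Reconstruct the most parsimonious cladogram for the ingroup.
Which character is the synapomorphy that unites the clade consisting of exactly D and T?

The outgroup has state '0' for every character, so '1' is the derived state throughout.
I (derived state '1') is shared by all ingroup taxa — unites the whole ingroup.
II: derived state '1' in D and T only — synapomorphy for {D, T}.
Only D, K, and T show the derived state '1' for III, supporting them as a clade.
Most parsimonious ingroup topology: (((T,D),K),W).
The clade {D, T} is supported by II: its derived state '1' occurs in exactly those taxa and in no other taxon (including the outgroup).

II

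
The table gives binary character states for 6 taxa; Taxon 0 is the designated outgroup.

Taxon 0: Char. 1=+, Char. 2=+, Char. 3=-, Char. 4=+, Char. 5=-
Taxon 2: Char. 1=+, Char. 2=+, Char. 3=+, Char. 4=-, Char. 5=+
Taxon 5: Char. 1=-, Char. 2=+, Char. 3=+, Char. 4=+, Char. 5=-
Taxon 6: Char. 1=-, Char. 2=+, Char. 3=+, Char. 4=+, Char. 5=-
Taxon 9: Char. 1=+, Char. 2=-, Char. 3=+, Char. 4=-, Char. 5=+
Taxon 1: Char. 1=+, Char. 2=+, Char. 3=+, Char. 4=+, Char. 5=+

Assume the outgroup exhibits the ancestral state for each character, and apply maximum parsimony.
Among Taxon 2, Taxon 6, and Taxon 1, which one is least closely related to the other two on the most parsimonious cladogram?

Character polarity is set by the outgroup: the derived state is whichever differs from the outgroup's state, so for Char. 1, Char. 2, Char. 4 the derived state is '-', and for the remaining characters it is '+'.
Char. 1 (derived state '-') is shared by Taxon 5 and Taxon 6 — a synapomorphy uniting that clade.
Char. 2 (derived state '-') is unique to Taxon 9 (autapomorphy; uninformative for grouping).
Char. 3 (derived state '+') is shared by all ingroup taxa — unites the whole ingroup.
Char. 4: derived state '-' in Taxon 2 and Taxon 9 only — synapomorphy for {Taxon 2, Taxon 9}.
Char. 5: derived state '+' in Taxon 1, Taxon 2, and Taxon 9 only — synapomorphy for {Taxon 1, Taxon 2, Taxon 9}.
Most parsimonious ingroup topology: (((Taxon 2,Taxon 9),Taxon 1),(Taxon 5,Taxon 6)).
Taxon 1 and Taxon 2 share a more recent common ancestor with each other than either does with Taxon 6, so Taxon 6 is the least closely related of the three.

Taxon 6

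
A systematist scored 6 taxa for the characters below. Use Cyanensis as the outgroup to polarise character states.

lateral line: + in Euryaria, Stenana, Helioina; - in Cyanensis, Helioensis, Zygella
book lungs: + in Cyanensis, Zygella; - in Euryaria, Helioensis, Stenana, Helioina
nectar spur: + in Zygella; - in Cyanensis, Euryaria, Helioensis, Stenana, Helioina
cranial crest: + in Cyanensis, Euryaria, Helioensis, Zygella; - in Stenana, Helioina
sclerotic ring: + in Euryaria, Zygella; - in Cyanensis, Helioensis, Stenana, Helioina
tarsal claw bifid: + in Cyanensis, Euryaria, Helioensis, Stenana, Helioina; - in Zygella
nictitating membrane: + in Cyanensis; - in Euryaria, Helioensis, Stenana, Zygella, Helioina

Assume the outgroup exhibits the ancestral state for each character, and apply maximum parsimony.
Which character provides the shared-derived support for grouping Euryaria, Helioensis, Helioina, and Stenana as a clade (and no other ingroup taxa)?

Character polarity is set by the outgroup: the derived state is whichever differs from the outgroup's state, so for book lungs, cranial crest, tarsal claw bifid, nictitating membrane the derived state is '-', and for the remaining characters it is '+'.
Only Euryaria, Helioina, and Stenana show the derived state '+' for lateral line, supporting them as a clade.
Only Euryaria, Helioensis, Helioina, and Stenana show the derived state '-' for book lungs, supporting them as a clade.
nectar spur (derived state '+') is unique to Zygella (autapomorphy; uninformative for grouping).
Only Helioina and Stenana show the derived state '-' for cranial crest, supporting them as a clade.
sclerotic ring (state '+') occurs in Euryaria and Zygella but conflicts with the nesting implied by the other characters — most parsimoniously interpreted as homoplasy.
tarsal claw bifid (derived state '-') is unique to Zygella (autapomorphy; uninformative for grouping).
nictitating membrane (derived state '-') is shared by all ingroup taxa — unites the whole ingroup.
Most parsimonious ingroup topology: (((Euryaria,(Stenana,Helioina)),Helioensis),Zygella).
The clade {Euryaria, Helioensis, Helioina, Stenana} is supported by book lungs: its derived state '-' occurs in exactly those taxa and in no other taxon (including the outgroup).

book lungs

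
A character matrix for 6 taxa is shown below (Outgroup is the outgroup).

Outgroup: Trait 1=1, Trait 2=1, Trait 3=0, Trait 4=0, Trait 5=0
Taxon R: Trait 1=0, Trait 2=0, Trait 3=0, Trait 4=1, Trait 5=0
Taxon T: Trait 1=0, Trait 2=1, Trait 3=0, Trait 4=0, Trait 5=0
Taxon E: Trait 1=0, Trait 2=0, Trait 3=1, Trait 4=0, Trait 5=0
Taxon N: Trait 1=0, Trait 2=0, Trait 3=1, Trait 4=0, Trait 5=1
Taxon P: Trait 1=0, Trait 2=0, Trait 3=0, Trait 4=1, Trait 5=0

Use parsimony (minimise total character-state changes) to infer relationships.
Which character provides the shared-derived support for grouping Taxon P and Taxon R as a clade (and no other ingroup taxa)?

Character polarity is set by the outgroup: the derived state is whichever differs from the outgroup's state, so for Trait 1, Trait 2 the derived state is '0', and for the remaining characters it is '1'.
Trait 1 (derived state '0') is shared by all ingroup taxa — unites the whole ingroup.
Trait 2: derived state '0' in Taxon E, Taxon N, Taxon P, and Taxon R only — synapomorphy for {Taxon E, Taxon N, Taxon P, Taxon R}.
Only Taxon E and Taxon N show the derived state '1' for Trait 3, supporting them as a clade.
Only Taxon P and Taxon R show the derived state '1' for Trait 4, supporting them as a clade.
Trait 5 (derived state '1') is unique to Taxon N (autapomorphy; uninformative for grouping).
Most parsimonious ingroup topology: (((Taxon R,Taxon P),(Taxon E,Taxon N)),Taxon T).
The clade {Taxon P, Taxon R} is supported by Trait 4: its derived state '1' occurs in exactly those taxa and in no other taxon (including the outgroup).

Trait 4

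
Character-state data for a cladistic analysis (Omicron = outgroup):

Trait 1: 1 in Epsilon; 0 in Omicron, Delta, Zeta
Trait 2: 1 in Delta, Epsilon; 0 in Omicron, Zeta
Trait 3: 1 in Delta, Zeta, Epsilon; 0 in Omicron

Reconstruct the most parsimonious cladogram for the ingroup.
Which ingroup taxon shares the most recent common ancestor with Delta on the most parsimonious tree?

Epsilon

The outgroup has state '0' for every character, so '1' is the derived state throughout.
Trait 1 (derived state '1') is unique to Epsilon (autapomorphy; uninformative for grouping).
Only Delta and Epsilon show the derived state '1' for Trait 2, supporting them as a clade.
Trait 3 (derived state '1') is shared by all ingroup taxa — unites the whole ingroup.
Most parsimonious ingroup topology: ((Delta,Epsilon),Zeta).
Delta and Epsilon form a cherry on this tree, so they are sister taxa.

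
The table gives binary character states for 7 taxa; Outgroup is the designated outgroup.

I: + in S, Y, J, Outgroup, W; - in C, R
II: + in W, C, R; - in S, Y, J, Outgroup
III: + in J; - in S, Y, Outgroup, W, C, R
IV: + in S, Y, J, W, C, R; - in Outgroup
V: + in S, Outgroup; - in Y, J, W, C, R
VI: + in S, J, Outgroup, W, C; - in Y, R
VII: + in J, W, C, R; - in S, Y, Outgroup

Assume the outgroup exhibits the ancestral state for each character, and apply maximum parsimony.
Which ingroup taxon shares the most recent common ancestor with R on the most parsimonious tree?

Character polarity is set by the outgroup: the derived state is whichever differs from the outgroup's state, so for I, V, VI the derived state is '-', and for the remaining characters it is '+'.
Only C and R show the derived state '-' for I, supporting them as a clade.
Only C, R, and W show the derived state '+' for II, supporting them as a clade.
III (derived state '+') is unique to J (autapomorphy; uninformative for grouping).
All ingroup taxa share the derived state '+' for IV; it defines the ingroup but does not resolve relationships within it.
V: derived state '-' in C, J, R, W, and Y only — synapomorphy for {C, J, R, W, Y}.
VI (state '-') occurs in R and Y but conflicts with the nesting implied by the other characters — most parsimoniously interpreted as homoplasy.
VII (derived state '+') is shared by C, J, R, and W — a synapomorphy uniting that clade.
Most parsimonious ingroup topology: ((((W,(C,R)),J),Y),S).
R and C form a cherry on this tree, so they are sister taxa.

C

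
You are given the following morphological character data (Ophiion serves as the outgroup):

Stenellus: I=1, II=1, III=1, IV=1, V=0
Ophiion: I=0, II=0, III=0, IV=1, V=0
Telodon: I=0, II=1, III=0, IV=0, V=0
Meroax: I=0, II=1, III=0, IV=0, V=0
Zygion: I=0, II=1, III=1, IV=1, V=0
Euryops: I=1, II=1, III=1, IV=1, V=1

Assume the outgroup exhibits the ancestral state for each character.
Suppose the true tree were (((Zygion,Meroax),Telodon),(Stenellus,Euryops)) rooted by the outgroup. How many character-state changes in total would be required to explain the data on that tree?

7

Map each character onto (((Zygion,Meroax),Telodon),(Stenellus,Euryops)) (rooted by Ophiion) and count the minimum state changes it requires (Fitch parsimony):
I: 1; II: 1; III: 2; IV: 2; V: 1.
Total tree length = 7.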